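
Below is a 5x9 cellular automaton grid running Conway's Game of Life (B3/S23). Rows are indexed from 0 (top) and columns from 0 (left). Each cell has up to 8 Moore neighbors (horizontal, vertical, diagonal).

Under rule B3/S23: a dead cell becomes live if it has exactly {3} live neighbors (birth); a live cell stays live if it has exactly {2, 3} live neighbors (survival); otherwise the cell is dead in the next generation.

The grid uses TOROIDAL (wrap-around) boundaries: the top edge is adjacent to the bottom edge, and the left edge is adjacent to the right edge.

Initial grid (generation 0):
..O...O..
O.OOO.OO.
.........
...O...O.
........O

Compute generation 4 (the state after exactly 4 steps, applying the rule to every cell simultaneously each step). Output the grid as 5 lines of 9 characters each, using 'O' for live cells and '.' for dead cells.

Simulating step by step:
Generation 0 (given above): 11 live cells
Generation 1: 17 live cells
.OO..OO.O
.OOO.OOO.
..O.O.OOO
.........
.......O.
Generation 2: 14 live cells
OO.OOO..O
.........
.OO.O...O
......O.O
......OO.
Generation 3: 16 live cells
O...OOOOO
.....O..O
O......O.
O....OO.O
....O.O..
Generation 4: 13 live cells
(generation 4 grid is the final answer)

Answer: O...O...O
....OO...
O....O.O.
O....OO.O
....O....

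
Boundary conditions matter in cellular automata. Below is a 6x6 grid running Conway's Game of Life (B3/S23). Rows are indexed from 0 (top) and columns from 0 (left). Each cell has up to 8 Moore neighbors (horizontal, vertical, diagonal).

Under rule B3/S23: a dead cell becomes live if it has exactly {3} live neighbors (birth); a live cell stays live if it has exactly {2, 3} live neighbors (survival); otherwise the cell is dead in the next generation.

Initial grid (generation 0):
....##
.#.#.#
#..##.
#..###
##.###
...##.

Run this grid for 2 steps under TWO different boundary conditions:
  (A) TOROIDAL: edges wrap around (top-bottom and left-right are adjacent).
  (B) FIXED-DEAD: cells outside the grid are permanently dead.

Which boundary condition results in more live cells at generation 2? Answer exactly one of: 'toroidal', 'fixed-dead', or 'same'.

Under TOROIDAL boundary, generation 2:
..#...
#.##..
..#...
......
......
#.#...
Population = 7

Under FIXED-DEAD boundary, generation 2:
...###
.###.#
###...
......
###...
.##...
Population = 15

Comparison: toroidal=7, fixed-dead=15 -> fixed-dead

Answer: fixed-dead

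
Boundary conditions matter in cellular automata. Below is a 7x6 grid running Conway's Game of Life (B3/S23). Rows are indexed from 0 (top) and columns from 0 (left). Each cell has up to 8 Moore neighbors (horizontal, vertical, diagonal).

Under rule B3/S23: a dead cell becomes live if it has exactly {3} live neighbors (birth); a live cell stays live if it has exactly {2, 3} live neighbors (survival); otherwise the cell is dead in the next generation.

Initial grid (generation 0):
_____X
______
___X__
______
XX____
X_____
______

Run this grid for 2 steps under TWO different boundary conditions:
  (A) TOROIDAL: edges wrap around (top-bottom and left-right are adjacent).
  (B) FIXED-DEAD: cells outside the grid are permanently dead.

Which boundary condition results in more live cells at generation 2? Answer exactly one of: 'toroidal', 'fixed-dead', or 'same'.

Answer: same

Derivation:
Under TOROIDAL boundary, generation 2:
______
______
______
______
XX____
XX____
______
Population = 4

Under FIXED-DEAD boundary, generation 2:
______
______
______
______
XX____
XX____
______
Population = 4

Comparison: toroidal=4, fixed-dead=4 -> same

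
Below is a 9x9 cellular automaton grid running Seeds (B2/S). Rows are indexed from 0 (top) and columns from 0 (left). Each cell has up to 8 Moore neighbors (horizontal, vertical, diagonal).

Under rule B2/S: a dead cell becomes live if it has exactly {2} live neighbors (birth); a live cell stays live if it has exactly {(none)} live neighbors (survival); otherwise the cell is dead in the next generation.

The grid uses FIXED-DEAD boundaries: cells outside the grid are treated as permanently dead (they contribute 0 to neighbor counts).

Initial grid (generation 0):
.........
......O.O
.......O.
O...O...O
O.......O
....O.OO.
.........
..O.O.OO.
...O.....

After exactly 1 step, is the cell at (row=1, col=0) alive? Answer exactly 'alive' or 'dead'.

Simulating step by step:
Generation 0 (given above): 16 live cells
Generation 1: 18 live cells
.......O.
.........
.....OO..
.O.......
.O.OO.O..
.....O..O
....O...O
.....O...
..O.OOOO.

Cell (1,0) at generation 1: 0 -> dead

Answer: dead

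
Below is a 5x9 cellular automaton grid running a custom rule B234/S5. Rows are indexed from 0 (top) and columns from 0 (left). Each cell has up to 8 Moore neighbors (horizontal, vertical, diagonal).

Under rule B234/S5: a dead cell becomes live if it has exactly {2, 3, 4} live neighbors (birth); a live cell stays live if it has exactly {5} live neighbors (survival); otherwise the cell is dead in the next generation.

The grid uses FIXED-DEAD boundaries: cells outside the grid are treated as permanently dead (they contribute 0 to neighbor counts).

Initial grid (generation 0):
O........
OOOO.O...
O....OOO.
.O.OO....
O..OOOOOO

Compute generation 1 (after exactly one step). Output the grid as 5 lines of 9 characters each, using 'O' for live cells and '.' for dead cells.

Simulating step by step:
Generation 0 (given above): 20 live cells
Generation 1: 14 live cells
(generation 1 grid is the final answer)

Answer: .OOOO....
....O.OO.
...O.....
O.O.O...O
.OO......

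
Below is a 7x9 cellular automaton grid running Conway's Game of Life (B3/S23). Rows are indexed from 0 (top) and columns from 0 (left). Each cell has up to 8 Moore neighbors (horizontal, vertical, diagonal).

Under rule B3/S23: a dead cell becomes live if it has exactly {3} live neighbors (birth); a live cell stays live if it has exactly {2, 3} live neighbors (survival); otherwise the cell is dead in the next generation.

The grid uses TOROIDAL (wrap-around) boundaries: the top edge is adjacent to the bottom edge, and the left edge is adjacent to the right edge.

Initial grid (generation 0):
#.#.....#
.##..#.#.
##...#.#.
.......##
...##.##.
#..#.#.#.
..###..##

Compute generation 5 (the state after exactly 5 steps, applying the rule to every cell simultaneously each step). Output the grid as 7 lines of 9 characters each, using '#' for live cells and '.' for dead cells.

Answer: #####...#
.#..#....
####.....
##......#
........#
.........
.#.......

Derivation:
Simulating step by step:
Generation 0 (given above): 26 live cells
Generation 1: 20 live cells
#...#.#..
..#....#.
###....#.
#...##...
...###...
.....#...
..#.#.##.
Generation 2: 23 live cells
.#....#.#
#.##..##.
#.##..#..
#.#..##.#
...#..#..
.........
...##.##.
Generation 3: 27 live cells
##..#...#
#..#.##..
#...#....
#.#.###.#
.....###.
...#####.
.....###.
Generation 4: 16 live cells
##..#...#
...#.#...
#......#.
##.##...#
.........
........#
#..#.....
Generation 5: 17 live cells
(generation 5 grid is the final answer)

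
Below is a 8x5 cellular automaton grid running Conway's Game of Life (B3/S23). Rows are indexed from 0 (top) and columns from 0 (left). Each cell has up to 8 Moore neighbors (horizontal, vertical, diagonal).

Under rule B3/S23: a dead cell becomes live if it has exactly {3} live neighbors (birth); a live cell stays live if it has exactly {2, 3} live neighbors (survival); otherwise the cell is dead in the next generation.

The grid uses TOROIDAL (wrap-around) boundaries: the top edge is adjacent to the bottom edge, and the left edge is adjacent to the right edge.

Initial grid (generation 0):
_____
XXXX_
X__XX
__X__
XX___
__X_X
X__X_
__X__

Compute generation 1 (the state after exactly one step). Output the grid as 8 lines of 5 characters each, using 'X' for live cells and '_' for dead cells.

Simulating step by step:
Generation 0 (given above): 15 live cells
Generation 1: 19 live cells
(generation 1 grid is the final answer)

Answer: ___X_
XXXX_
X____
__XX_
XXXX_
__XXX
_XXXX
_____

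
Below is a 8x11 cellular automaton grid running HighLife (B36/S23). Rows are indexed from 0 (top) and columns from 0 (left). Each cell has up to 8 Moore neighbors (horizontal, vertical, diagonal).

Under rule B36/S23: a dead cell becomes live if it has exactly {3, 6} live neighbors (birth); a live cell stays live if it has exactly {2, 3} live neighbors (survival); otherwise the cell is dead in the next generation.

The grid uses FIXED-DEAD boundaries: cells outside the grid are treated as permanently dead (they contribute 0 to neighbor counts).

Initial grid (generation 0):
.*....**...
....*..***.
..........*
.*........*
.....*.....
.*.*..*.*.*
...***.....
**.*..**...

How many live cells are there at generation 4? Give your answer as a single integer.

Answer: 15

Derivation:
Simulating step by step:
Generation 0 (given above): 24 live cells
Generation 1: 21 live cells
......**...
......****.
........*.*
...........
..*......*.
..**..*....
**.*.*.....
..**.**....
Generation 2: 17 live cells
......*....
......*..*.
........*..
.........*.
..**.......
...**......
.**..*.....
.***.**....
Generation 3: 16 live cells
...........
.......*...
........**.
...........
..***......
.*..*......
.*...**....
.*.****....
Generation 4: 15 live cells
...........
........*..
........*..
...*.......
..***......
.*..*......
**.*..*....
..*.*.*....
Population at generation 4: 15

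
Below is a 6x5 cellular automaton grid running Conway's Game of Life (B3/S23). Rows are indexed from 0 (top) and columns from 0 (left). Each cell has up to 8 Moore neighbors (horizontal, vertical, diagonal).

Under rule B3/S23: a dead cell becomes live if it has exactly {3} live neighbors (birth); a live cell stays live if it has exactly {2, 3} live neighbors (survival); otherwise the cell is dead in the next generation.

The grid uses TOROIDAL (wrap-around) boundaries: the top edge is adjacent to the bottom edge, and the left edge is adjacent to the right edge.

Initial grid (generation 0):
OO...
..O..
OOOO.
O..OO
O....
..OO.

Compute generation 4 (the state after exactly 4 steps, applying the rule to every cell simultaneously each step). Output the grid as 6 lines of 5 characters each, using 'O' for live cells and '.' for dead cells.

Simulating step by step:
Generation 0 (given above): 13 live cells
Generation 1: 12 live cells
.O.O.
...OO
O....
...O.
OOO..
O.O.O
Generation 2: 12 live cells
.O...
O.OOO
...O.
O.O.O
O.O..
....O
Generation 3: 13 live cells
.OO..
OOOOO
.....
O.O.O
O....
OO...
Generation 4: 8 live cells
(generation 4 grid is the final answer)

Answer: .....
O..OO
.....
OO..O
.....
O.O..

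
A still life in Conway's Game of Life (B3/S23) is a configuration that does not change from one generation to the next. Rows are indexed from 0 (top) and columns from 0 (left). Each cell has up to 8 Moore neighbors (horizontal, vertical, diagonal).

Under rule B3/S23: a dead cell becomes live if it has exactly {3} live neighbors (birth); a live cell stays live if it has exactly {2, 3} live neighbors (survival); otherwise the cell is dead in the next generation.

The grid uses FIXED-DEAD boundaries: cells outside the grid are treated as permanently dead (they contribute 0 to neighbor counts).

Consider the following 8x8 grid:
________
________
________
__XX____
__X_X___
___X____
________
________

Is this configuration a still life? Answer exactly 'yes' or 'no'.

Answer: yes

Derivation:
Compute generation 1 and compare to generation 0 (given above):
Generation 1:
________
________
________
__XX____
__X_X___
___X____
________
________
The grids are IDENTICAL -> still life.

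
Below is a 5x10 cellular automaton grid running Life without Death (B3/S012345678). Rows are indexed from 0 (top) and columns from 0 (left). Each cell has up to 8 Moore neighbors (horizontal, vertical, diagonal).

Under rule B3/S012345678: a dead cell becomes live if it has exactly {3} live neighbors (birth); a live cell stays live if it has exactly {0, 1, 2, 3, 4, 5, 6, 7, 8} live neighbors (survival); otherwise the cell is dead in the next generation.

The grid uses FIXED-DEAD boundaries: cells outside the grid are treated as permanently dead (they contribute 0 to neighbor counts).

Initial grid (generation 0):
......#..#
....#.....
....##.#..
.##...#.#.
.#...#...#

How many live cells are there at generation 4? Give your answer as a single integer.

Answer: 37

Derivation:
Simulating step by step:
Generation 0 (given above): 13 live cells
Generation 1: 19 live cells
......#..#
....#.#...
...#####..
.##.#.###.
.##..#...#
Generation 2: 27 live cells
.....##..#
...##.#...
..#######.
.##.#.###.
.###.#####
Generation 3: 32 live cells
....###..#
..###.#.#.
.########.
.##.#.###.
.#########
Generation 4: 37 live cells
....####.#
.####.#.##
.#########
###.#.###.
.#########
Population at generation 4: 37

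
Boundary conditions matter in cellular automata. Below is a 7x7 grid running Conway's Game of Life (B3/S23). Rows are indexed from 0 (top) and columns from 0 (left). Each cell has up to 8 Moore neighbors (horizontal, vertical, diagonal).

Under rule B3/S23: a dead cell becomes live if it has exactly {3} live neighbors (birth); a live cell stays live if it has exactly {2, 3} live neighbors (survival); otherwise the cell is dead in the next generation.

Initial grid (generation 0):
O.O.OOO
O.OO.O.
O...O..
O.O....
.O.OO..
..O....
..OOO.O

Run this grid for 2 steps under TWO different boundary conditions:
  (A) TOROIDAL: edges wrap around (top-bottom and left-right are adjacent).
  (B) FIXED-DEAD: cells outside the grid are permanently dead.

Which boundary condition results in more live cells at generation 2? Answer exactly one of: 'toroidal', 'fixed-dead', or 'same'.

Answer: toroidal

Derivation:
Under TOROIDAL boundary, generation 2:
O..O...
O..O..O
O.O...O
O.O.O..
OO.OO..
.O.OOOO
O....OO
Population = 23

Under FIXED-DEAD boundary, generation 2:
.O.O.OO
..O.O.O
O.O..O.
O.O.O..
OO.OO..
.O.OO..
..O....
Population = 21

Comparison: toroidal=23, fixed-dead=21 -> toroidal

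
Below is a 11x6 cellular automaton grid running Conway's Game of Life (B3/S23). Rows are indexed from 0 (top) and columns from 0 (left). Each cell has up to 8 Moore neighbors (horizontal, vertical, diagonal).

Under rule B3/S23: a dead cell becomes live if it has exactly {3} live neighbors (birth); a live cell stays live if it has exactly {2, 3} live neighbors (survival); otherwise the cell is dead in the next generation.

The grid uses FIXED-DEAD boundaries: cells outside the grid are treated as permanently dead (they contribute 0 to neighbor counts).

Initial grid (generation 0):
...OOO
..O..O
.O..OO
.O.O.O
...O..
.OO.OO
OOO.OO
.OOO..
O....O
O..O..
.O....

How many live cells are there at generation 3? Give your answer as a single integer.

Answer: 22

Derivation:
Simulating step by step:
Generation 0 (given above): 29 live cells
Generation 1: 23 live cells
...OOO
..O...
.O.O.O
...O.O
.O.O.O
O....O
O....O
...O.O
O..OO.
OO....
......
Generation 2: 22 live cells
...OO.
..O..O
...O..
...O.O
..O..O
OO...O
.....O
...O.O
OOOOO.
OO....
......
Generation 3: 22 live cells
...OO.
..O...
..OO..
..OO..
.OO..O
.O..OO
.....O
.O.O.O
O..OO.
O..O..
......
Population at generation 3: 22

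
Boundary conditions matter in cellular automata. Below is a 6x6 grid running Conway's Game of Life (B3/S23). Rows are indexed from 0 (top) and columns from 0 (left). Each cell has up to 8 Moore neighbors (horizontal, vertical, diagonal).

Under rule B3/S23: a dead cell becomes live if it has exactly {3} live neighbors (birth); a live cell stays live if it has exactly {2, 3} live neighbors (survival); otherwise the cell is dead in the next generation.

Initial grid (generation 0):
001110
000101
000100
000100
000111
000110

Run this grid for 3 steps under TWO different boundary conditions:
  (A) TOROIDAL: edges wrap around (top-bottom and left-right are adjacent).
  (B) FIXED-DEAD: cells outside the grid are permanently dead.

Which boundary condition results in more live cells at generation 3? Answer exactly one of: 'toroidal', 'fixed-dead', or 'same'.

Under TOROIDAL boundary, generation 3:
000000
001100
010010
010010
001100
000000
Population = 8

Under FIXED-DEAD boundary, generation 3:
000000
001010
001110
010000
000100
000000
Population = 7

Comparison: toroidal=8, fixed-dead=7 -> toroidal

Answer: toroidal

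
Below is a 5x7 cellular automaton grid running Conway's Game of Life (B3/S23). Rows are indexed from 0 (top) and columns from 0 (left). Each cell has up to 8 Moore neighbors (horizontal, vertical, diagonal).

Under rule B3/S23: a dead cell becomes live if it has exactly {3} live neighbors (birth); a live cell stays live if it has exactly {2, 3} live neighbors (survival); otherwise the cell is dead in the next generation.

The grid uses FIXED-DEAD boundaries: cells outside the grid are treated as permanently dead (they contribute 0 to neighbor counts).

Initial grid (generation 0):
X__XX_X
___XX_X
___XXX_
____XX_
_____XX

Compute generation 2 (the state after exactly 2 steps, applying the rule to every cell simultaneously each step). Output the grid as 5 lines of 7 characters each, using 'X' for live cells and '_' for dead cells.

Answer: ___X___
___X_X_
_______
____X_X
____XX_

Derivation:
Simulating step by step:
Generation 0 (given above): 14 live cells
Generation 1: 9 live cells
___XX__
__X___X
______X
___X___
____XXX
Generation 2: 7 live cells
(generation 2 grid is the final answer)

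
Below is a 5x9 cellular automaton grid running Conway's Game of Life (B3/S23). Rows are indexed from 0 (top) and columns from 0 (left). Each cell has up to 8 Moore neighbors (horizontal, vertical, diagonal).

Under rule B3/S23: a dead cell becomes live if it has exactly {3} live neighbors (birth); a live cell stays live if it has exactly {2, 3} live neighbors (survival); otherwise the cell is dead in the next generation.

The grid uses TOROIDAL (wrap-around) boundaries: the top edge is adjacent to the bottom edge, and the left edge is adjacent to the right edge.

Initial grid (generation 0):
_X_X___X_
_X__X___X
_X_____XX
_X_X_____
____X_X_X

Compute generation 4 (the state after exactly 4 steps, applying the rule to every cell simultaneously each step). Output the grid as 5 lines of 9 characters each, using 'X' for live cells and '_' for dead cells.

Simulating step by step:
Generation 0 (given above): 14 live cells
Generation 1: 17 live cells
__XXXX_XX
_X______X
_X_____XX
__X_____X
X__XX__X_
Generation 2: 21 live cells
_XX__XXX_
_X_XX_X__
_XX____XX
_XXX_____
XX___XXX_
Generation 3: 14 live cells
___X____X
___XX___X
____X__X_
___X_____
X__XXX_XX
Generation 4: 16 live cells
(generation 4 grid is the final answer)

Answer: __X__X___
___XX__XX
____X____
___X_XXX_
X_XX___XX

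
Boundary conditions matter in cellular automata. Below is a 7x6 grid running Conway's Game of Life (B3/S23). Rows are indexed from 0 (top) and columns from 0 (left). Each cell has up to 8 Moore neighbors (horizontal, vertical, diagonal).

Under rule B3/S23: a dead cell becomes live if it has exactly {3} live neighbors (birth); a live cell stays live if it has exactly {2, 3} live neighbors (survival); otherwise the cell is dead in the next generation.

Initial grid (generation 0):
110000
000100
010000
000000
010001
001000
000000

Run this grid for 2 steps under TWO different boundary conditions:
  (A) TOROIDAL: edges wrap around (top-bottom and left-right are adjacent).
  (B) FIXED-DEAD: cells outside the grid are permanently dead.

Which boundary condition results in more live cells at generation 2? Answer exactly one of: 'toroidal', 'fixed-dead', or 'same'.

Answer: toroidal

Derivation:
Under TOROIDAL boundary, generation 2:
101000
010000
100000
000000
000000
000000
000000
Population = 4

Under FIXED-DEAD boundary, generation 2:
010000
010000
010000
000000
000000
000000
000000
Population = 3

Comparison: toroidal=4, fixed-dead=3 -> toroidal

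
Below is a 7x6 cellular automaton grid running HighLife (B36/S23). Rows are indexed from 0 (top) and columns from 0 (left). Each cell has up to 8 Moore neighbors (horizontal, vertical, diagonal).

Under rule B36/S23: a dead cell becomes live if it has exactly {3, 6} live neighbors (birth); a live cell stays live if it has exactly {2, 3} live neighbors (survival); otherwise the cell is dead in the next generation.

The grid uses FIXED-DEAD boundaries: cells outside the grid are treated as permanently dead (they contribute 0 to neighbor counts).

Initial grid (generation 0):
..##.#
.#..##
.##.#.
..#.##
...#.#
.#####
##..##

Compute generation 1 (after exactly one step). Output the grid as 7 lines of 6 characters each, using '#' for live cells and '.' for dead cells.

Simulating step by step:
Generation 0 (given above): 23 live cells
Generation 1: 16 live cells
(generation 1 grid is the final answer)

Answer: ..##.#
.#...#
.##...
.##..#
.#....
##....
##...#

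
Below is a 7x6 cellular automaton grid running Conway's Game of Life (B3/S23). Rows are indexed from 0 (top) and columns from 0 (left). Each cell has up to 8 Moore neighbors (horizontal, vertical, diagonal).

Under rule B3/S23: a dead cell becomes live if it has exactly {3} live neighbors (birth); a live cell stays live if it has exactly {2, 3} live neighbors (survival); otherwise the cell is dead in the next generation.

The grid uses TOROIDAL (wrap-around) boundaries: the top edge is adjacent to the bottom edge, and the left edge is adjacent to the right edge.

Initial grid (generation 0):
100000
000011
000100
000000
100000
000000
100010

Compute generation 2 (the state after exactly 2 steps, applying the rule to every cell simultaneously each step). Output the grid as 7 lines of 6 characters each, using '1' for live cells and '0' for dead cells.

Simulating step by step:
Generation 0 (given above): 7 live cells
Generation 1: 7 live cells
100010
000011
000010
000000
000000
000001
000001
Generation 2: 9 live cells
(generation 2 grid is the final answer)

Answer: 100010
000110
000011
000000
000000
000000
100011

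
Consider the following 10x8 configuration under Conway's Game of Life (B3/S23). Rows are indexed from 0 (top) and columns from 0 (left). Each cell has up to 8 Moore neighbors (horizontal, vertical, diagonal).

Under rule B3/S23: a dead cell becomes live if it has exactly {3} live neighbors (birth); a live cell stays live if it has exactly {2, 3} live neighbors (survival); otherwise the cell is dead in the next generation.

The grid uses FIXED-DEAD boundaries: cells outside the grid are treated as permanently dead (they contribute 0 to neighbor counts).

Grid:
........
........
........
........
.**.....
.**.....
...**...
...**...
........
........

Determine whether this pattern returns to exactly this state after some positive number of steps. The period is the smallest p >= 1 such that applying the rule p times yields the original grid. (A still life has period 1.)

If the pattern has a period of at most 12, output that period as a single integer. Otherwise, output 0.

Simulating and comparing each generation to the original:
Gen 0 (original, given above): 8 live cells
Gen 1: 6 live cells, differs from original
Gen 2: 8 live cells, MATCHES original -> period = 2

Answer: 2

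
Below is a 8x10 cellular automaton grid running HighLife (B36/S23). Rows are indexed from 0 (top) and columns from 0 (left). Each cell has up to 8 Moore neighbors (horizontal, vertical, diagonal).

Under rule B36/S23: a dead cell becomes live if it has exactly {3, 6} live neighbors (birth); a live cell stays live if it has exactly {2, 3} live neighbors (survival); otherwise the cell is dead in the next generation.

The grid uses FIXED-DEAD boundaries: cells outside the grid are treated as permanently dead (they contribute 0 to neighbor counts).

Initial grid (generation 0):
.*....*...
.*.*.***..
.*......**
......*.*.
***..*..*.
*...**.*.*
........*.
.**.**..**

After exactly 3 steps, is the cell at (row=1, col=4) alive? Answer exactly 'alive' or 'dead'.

Simulating step by step:
Generation 0 (given above): 29 live cells
Generation 1: 35 live cells
..*..***..
**...****.
..*..*..**
*.*.....*.
**..**..**
*...****.*
.*.*..**..
........**
Generation 2: 29 live cells
.*...*..*.
.**.*....*
*.*..*...*
*.****.*..
*..**....*
*.**.....*
....*....*
.......**.
Generation 3: 30 live cells
.**.......
*.****..**
**.*.**.*.
*.*..**.*.
*....*..*.
.**.....**
...*.....*
........*.

Cell (1,4) at generation 3: 1 -> alive

Answer: alive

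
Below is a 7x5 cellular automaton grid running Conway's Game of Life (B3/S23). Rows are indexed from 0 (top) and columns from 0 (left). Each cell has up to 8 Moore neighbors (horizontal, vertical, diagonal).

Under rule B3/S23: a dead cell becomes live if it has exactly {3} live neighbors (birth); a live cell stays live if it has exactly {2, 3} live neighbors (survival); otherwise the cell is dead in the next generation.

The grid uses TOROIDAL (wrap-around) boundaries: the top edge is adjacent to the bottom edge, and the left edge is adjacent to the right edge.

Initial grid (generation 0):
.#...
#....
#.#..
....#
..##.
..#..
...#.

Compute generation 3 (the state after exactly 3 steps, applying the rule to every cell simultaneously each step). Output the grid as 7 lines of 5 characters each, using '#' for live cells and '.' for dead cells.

Simulating step by step:
Generation 0 (given above): 9 live cells
Generation 1: 11 live cells
.....
#....
##..#
.##.#
..##.
..#..
..#..
Generation 2: 9 live cells
.....
##..#
..###
....#
.....
.##..
.....
Generation 3: 8 live cells
(generation 3 grid is the final answer)

Answer: #....
###.#
.##..
....#
.....
.....
.....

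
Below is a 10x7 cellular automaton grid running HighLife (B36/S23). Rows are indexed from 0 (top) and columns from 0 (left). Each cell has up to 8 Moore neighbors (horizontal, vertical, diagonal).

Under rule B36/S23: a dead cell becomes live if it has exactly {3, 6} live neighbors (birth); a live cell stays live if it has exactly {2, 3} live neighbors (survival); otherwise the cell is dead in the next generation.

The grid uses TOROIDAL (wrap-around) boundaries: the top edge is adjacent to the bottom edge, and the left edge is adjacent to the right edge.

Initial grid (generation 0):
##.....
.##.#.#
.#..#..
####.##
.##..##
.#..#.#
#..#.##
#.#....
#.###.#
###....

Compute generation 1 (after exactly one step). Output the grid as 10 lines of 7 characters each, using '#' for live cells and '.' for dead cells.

Simulating step by step:
Generation 0 (given above): 35 live cells
Generation 1: 21 live cells
(generation 1 grid is the final answer)

Answer: ...#..#
..##.#.
#.#.#..
...#...
.......
##.###.
..####.
..#...#
......#
.......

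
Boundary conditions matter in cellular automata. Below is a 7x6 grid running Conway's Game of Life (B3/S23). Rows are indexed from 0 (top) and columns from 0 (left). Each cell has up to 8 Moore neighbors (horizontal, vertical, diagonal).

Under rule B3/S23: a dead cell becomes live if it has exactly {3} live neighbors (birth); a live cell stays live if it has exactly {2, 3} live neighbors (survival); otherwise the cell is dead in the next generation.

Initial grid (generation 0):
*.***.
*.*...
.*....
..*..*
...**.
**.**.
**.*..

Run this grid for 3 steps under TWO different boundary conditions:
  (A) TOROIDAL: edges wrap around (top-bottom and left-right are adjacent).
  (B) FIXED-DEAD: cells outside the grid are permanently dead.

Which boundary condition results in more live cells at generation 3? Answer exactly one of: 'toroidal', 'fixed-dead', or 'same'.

Answer: toroidal

Derivation:
Under TOROIDAL boundary, generation 3:
.....*
*.**.*
..*.**
...*..
.**..*
..*.*.
..*..*
Population = 16

Under FIXED-DEAD boundary, generation 3:
..*...
..*...
......
..***.
..*..*
....*.
.*....
Population = 9

Comparison: toroidal=16, fixed-dead=9 -> toroidal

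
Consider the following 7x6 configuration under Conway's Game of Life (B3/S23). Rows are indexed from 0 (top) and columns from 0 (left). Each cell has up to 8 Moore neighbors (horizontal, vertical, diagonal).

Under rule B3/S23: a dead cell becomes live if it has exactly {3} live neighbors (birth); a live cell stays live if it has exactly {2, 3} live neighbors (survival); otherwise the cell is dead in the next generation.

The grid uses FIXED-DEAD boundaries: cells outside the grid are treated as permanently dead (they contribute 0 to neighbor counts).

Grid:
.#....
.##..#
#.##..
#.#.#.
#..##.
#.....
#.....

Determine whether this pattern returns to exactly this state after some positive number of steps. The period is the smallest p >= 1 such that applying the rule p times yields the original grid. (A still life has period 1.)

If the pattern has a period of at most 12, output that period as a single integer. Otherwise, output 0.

Simulating and comparing each generation to the original:
Gen 0 (original, given above): 15 live cells
Gen 1: 14 live cells, differs from original
Gen 2: 16 live cells, differs from original
Gen 3: 20 live cells, differs from original
Gen 4: 13 live cells, differs from original
Gen 5: 14 live cells, differs from original
Gen 6: 9 live cells, differs from original
Gen 7: 7 live cells, differs from original
Gen 8: 6 live cells, differs from original
Gen 9: 5 live cells, differs from original
Gen 10: 5 live cells, differs from original
Gen 11: 5 live cells, differs from original
Gen 12: 5 live cells, differs from original
No period found within 12 steps.

Answer: 0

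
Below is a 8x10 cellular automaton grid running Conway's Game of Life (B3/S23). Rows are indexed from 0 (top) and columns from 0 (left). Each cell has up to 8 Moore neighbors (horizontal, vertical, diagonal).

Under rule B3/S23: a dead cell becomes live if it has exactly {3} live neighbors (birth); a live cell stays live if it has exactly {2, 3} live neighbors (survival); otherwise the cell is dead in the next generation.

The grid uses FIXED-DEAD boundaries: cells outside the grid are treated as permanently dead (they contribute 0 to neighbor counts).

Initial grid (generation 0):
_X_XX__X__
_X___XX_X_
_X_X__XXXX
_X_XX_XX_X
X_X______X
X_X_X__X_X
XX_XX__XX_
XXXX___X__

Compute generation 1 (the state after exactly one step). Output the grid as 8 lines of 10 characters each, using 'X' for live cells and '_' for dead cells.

Answer: __X_XXXX__
XX_X_X___X
XX_X_____X
XX_XXXX__X
X_X_XXXX_X
X_X_X__X_X
____X_XX__
X__XX__XX_

Derivation:
Simulating step by step:
Generation 0 (given above): 39 live cells
Generation 1: 41 live cells
(generation 1 grid is the final answer)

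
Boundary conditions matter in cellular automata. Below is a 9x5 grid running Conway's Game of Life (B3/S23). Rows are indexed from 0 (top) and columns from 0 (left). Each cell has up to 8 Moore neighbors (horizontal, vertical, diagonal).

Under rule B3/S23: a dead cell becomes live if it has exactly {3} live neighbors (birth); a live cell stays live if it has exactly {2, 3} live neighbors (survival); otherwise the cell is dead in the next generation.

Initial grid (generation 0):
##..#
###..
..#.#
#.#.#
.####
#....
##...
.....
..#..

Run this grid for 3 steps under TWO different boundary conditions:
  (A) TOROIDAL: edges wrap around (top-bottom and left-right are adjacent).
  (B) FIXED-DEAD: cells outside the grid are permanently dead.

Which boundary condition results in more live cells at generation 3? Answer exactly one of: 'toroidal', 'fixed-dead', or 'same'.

Under TOROIDAL boundary, generation 3:
.....
.....
..###
.....
..#..
#.#..
#..#.
....#
.....
Population = 9

Under FIXED-DEAD boundary, generation 3:
.....
..##.
..##.
.....
.###.
#..#.
...#.
#.#..
.....
Population = 12

Comparison: toroidal=9, fixed-dead=12 -> fixed-dead

Answer: fixed-dead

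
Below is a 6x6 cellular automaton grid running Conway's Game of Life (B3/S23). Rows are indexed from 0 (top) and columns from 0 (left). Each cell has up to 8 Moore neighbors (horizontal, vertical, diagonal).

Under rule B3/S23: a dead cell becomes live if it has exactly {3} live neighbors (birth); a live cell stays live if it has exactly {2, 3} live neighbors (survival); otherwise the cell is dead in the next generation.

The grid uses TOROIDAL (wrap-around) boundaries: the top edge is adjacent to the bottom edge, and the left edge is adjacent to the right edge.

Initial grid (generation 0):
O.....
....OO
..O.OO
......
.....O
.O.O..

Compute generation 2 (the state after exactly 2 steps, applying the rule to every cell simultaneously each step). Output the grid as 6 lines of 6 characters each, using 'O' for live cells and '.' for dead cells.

Answer: OO.OO.
O.....
O.....
...O.O
.....O
O.....

Derivation:
Simulating step by step:
Generation 0 (given above): 9 live cells
Generation 1: 12 live cells
O...OO
O..OO.
...OOO
....OO
......
O.....
Generation 2: 10 live cells
(generation 2 grid is the final answer)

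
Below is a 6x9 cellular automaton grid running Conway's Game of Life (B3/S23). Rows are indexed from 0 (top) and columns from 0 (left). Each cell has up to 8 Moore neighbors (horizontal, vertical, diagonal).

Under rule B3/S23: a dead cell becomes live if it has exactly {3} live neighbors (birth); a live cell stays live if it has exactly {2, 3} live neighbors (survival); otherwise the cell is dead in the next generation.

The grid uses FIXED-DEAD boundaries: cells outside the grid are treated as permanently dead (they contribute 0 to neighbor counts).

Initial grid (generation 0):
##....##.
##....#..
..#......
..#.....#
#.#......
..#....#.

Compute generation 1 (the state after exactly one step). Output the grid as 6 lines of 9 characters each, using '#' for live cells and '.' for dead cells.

Simulating step by step:
Generation 0 (given above): 14 live cells
Generation 1: 14 live cells
(generation 1 grid is the final answer)

Answer: ##....##.
#.#...##.
..#......
..##.....
..##.....
.#.......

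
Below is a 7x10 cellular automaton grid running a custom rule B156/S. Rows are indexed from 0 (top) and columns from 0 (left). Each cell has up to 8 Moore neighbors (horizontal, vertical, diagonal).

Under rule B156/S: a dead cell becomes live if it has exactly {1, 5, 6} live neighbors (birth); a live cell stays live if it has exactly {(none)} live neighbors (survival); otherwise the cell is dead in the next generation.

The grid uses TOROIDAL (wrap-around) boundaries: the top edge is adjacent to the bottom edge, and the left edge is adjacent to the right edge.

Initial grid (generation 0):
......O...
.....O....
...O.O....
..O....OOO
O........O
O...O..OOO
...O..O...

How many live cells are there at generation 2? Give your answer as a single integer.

Simulating step by step:
Generation 0 (given above): 17 live cells
Generation 1: 14 live cells
..OO......
..OO...O..
OO........
.....O....
..O.OO....
..O.......
.OO.......
Generation 2: 16 live cells
O.....OOO.
......O.OO
.....O.OOO
.........O
..........
O.....O...
O...O.....
Population at generation 2: 16

Answer: 16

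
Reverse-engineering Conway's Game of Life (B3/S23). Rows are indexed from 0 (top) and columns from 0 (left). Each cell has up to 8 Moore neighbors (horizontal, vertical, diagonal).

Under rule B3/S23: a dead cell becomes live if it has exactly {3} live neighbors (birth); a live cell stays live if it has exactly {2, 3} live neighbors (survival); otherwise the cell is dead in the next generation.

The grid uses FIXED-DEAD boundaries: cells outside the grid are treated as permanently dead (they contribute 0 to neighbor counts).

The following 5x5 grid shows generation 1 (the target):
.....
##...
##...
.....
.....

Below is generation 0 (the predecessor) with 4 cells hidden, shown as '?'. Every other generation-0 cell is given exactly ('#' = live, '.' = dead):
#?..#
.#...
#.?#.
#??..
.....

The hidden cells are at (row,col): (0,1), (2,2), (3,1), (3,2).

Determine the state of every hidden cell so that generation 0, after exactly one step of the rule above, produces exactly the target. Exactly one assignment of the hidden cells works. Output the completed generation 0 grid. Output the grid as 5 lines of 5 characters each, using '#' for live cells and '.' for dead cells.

Answer: #...#
.#...
#..#.
#....
.....

Derivation:
Hidden generation-0 cells (in order): (0,1), (2,2), (3,1), (3,2).
A hidden cell only influences target cells in its own 3x3 neighborhood. Try each of the 2^4 = 16 assignments, step the completed generation 0 forward once under B3/S23, and compare with the target:
  (0,1)=. (2,2)=. (3,1)=. (3,2)=. -> step reproduces the target at every cell -> ACCEPT
  (0,1)=. (2,2)=. (3,1)=. (3,2)=# -> step gives (2,1)='.' but target has '#' -> reject
  (0,1)=. (2,2)=. (3,1)=# (3,2)=. -> step gives (2,1)='.' but target has '#' -> reject
  (0,1)=. (2,2)=. (3,1)=# (3,2)=# -> step gives (2,1)='.' but target has '#' -> reject
  (0,1)=. (2,2)=# (3,1)=. (3,2)=. -> step gives (1,2)='#' but target has '.' -> reject
  (0,1)=. (2,2)=# (3,1)=. (3,2)=# -> step gives (1,2)='#' but target has '.' -> reject
  (0,1)=. (2,2)=# (3,1)=# (3,2)=. -> step gives (1,2)='#' but target has '.' -> reject
  (0,1)=. (2,2)=# (3,1)=# (3,2)=# -> step gives (1,2)='#' but target has '.' -> reject
  (0,1)=# (2,2)=. (3,1)=. (3,2)=. -> step gives (0,0)='#' but target has '.' -> reject
  (0,1)=# (2,2)=. (3,1)=. (3,2)=# -> step gives (0,0)='#' but target has '.' -> reject
  (0,1)=# (2,2)=. (3,1)=# (3,2)=. -> step gives (0,0)='#' but target has '.' -> reject
  (0,1)=# (2,2)=. (3,1)=# (3,2)=# -> step gives (0,0)='#' but target has '.' -> reject
  (0,1)=# (2,2)=# (3,1)=. (3,2)=. -> step gives (0,0)='#' but target has '.' -> reject
  (0,1)=# (2,2)=# (3,1)=. (3,2)=# -> step gives (0,0)='#' but target has '.' -> reject
  (0,1)=# (2,2)=# (3,1)=# (3,2)=. -> step gives (0,0)='#' but target has '.' -> reject
  (0,1)=# (2,2)=# (3,1)=# (3,2)=# -> step gives (0,0)='#' but target has '.' -> reject
Unique solution: (0,1)=dead, (2,2)=dead, (3,1)=dead, (3,2)=dead.
Check: live-neighbor counts of every cell in the completed generation 0:
12110
32222
23201
12111
11000
Applying B3/S23 to generation 0 with these counts gives:
.....
##...
##...
.....
.....
which matches the target exactly.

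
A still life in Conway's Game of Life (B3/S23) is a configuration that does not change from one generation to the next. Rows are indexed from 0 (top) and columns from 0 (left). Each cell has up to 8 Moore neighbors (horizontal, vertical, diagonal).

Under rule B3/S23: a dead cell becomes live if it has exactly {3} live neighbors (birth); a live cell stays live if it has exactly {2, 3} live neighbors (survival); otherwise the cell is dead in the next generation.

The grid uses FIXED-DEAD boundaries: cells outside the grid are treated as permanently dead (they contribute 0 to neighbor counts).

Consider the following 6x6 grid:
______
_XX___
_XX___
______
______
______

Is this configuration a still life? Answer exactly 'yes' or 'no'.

Compute generation 1 and compare to generation 0 (given above):
Generation 1:
______
_XX___
_XX___
______
______
______
The grids are IDENTICAL -> still life.

Answer: yes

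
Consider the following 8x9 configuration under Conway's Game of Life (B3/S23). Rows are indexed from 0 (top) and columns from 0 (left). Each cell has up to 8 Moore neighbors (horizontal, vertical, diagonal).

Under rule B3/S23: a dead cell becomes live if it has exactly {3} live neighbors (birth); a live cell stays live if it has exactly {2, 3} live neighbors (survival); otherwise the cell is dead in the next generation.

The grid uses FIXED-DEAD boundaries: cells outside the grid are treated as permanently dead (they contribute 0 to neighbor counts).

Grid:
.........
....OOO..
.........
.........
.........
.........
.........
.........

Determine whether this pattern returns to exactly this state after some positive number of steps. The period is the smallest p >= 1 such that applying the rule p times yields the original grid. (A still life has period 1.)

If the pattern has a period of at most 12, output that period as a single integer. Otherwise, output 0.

Simulating and comparing each generation to the original:
Gen 0 (original, given above): 3 live cells
Gen 1: 3 live cells, differs from original
Gen 2: 3 live cells, MATCHES original -> period = 2

Answer: 2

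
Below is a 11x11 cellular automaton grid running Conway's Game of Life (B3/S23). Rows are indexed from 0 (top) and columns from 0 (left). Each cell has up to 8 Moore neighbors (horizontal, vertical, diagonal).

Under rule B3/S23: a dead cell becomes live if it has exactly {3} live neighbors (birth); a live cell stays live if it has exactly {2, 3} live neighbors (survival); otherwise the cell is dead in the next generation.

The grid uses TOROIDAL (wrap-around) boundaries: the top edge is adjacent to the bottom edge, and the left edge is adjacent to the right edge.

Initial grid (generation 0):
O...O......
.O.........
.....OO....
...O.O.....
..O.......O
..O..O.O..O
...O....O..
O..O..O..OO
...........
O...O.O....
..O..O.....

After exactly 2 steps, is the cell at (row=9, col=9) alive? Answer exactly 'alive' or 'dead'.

Simulating step by step:
Generation 0 (given above): 25 live cells
Generation 1: 31 live cells
.O.........
.....O.....
....OOO....
....OOO....
..OOO.O....
..OO.....O.
O.OOO.OOO..
.........OO
O....O.....
.....O.....
.O.OOO.....
Generation 2: 31 live cells
..O..O.....
....OOO....
...........
.......O...
..O...O....
......O.O..
.OO.O..OO..
OO.OOOOOOOO
..........O
.....OO....
..O.OO.....

Cell (9,9) at generation 2: 0 -> dead

Answer: dead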